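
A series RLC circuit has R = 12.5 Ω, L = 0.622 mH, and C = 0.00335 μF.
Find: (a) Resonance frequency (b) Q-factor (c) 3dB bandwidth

Step 1 — Resonance: ω₀ = 1/√(LC) = 1/√(0.000622·3.35e-09) = 6.928e+05 rad/s.
Step 2 — f₀ = ω₀/(2π) = 1.103e+05 Hz.
Step 3 — Series Q: Q = ω₀L/R = 6.928e+05·0.000622/12.5 = 34.47.
Step 4 — Bandwidth: Δω = ω₀/Q = 2.01e+04 rad/s; BW = Δω/(2π) = 3198 Hz.

(a) f₀ = 1.103e+05 Hz  (b) Q = 34.47  (c) BW = 3198 Hz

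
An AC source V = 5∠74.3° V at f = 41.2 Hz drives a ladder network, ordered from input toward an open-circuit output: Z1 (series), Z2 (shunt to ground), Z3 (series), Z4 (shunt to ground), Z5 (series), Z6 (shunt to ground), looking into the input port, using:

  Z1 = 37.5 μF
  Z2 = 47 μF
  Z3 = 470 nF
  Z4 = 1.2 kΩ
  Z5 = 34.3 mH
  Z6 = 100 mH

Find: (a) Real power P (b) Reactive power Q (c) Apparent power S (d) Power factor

Step 1 — Angular frequency: ω = 2π·f = 2π·41.2 = 258.9 rad/s.
Step 2 — Component impedances:
  Z1: Z = 1/(jωC) = -j/(ω·C) = 0 - j103 Ω
  Z2: Z = 1/(jωC) = -j/(ω·C) = 0 - j82.19 Ω
  Z3: Z = 1/(jωC) = -j/(ω·C) = 0 - j8219 Ω
  Z4: Z = R = 1200 Ω
  Z5: Z = jωL = j·258.9·0.0343 = 0 + j8.879 Ω
  Z6: Z = jωL = j·258.9·0.1 = 0 + j25.89 Ω
Step 3 — Ladder network (open output): work backward from the far end, alternating series and parallel combinations. Z_in = 9.949e-05 - j184.4 Ω = 184.4∠-90.0° Ω.
Step 4 — Source phasor: V = 5∠74.3° V = 1.353 + j4.813 V.
Step 5 — Current: I = V / Z = -0.02611 + j0.007338 A = 0.02712∠164.3° A.
Step 6 — Complex power: S = V·I* = 7.315e-08 - j0.1356 VA.
Step 7 — Real power: P = Re(S) = 7.315e-08 W.
Step 8 — Reactive power: Q = Im(S) = -0.1356 VAR.
Step 9 — Apparent power: |S| = 0.1356 VA.
Step 10 — Power factor: PF = P/|S| = 5.395e-07 (leading).

(a) P = 7.315e-08 W  (b) Q = -0.1356 VAR  (c) S = 0.1356 VA  (d) PF = 5.395e-07 (leading)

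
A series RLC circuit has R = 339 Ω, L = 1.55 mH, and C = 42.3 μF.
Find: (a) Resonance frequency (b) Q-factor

Step 1 — Resonance condition Im(Z)=0 gives ω₀ = 1/√(LC).
Step 2 — ω₀ = 1/√(0.00155·4.23e-05) = 3905 rad/s.
Step 3 — f₀ = ω₀/(2π) = 621.6 Hz.
Step 4 — Series Q: Q = ω₀L/R = 3905·0.00155/339 = 0.01786.

(a) f₀ = 621.6 Hz  (b) Q = 0.01786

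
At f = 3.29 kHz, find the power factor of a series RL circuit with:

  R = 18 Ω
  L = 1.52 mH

Step 1 — Angular frequency: ω = 2π·f = 2π·3290 = 2.067e+04 rad/s.
Step 2 — Component impedances:
  R: Z = R = 18 Ω
  L: Z = jωL = j·2.067e+04·0.00152 = 0 + j31.42 Ω
Step 3 — Series combination: Z_total = R + L = 18 + j31.42 Ω = 36.21∠60.2° Ω.
Step 4 — Power factor: PF = cos(φ) = Re(Z)/|Z| = 18/36.21 = 0.4971.
Step 5 — Type: Im(Z) = 31.42 ⇒ lagging (phase φ = 60.2°).

PF = 0.4971 (lagging, φ = 60.2°)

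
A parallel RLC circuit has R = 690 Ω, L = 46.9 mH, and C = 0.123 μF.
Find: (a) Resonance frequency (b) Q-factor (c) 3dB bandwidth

Step 1 — Resonance: ω₀ = 1/√(LC) = 1/√(0.0469·1.23e-07) = 1.317e+04 rad/s.
Step 2 — f₀ = ω₀/(2π) = 2095 Hz.
Step 3 — Parallel Q: Q = R/(ω₀L) = 690/(1.317e+04·0.0469) = 1.117.
Step 4 — Bandwidth: Δω = ω₀/Q = 1.178e+04 rad/s; BW = Δω/(2π) = 1875 Hz.

(a) f₀ = 2095 Hz  (b) Q = 1.117  (c) BW = 1875 Hz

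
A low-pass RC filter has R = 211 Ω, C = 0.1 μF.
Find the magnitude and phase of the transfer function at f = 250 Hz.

Step 1 — Angular frequency: ω = 2π·250 = 1571 rad/s.
Step 2 — Transfer function: H(jω) = 1/(1 + jωRC).
Step 3 — Denominator: 1 + jωRC = 1 + j·1571·211·1e-07 = 1 + j0.03314.
Step 4 — H = 0.9989 - j0.03311.
Step 5 — Magnitude: |H| = 0.9995 (-0.0 dB); phase: φ = -1.9°.

|H| = 0.9995 (-0.0 dB), φ = -1.9°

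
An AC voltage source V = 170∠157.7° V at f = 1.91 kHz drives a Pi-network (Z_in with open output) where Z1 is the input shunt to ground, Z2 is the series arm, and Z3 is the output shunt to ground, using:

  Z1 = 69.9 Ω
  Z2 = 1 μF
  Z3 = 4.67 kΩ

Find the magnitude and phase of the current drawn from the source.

Step 1 — Angular frequency: ω = 2π·f = 2π·1910 = 1.2e+04 rad/s.
Step 2 — Component impedances:
  Z1: Z = R = 69.9 Ω
  Z2: Z = 1/(jωC) = -j/(ω·C) = 0 - j83.33 Ω
  Z3: Z = R = 4670 Ω
Step 3 — With open output, the series arm Z2 and the output shunt Z3 appear in series to ground: Z2 + Z3 = 4670 - j83.33 Ω.
Step 4 — Parallel with input shunt Z1: Z_in = Z1 || (Z2 + Z3) = 68.87 - j0.01812 Ω = 68.87∠-0.0° Ω.
Step 5 — Source phasor: V = 170∠157.7° V = -157.3 + j64.51 V.
Step 6 — Ohm's law: I = V / Z_total = (-157.3 + j64.51) / (68.87 - j0.01812) = -2.284 + j0.9361 A.
Step 7 — Convert to polar: |I| = 2.468 A, ∠I = 157.7°.

I = 2.468∠157.7° A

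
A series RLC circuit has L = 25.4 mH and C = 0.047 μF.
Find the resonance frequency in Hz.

Step 1 — Resonance condition Im(Z)=0 gives ω₀ = 1/√(LC).
Step 2 — ω₀ = 1/√(0.0254·4.7e-08) = 2.894e+04 rad/s.
Step 3 — f₀ = ω₀/(2π) = 4606 Hz.

f₀ = 4606 Hz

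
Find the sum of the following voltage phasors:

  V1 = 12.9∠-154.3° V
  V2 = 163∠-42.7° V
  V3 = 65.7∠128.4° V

Step 1 — Convert each phasor to rectangular form:
  V1 = 12.9·(cos(-154.3°) + j·sin(-154.3°)) = -11.62 - j5.594 V
  V2 = 163·(cos(-42.7°) + j·sin(-42.7°)) = 119.8 - j110.5 V
  V3 = 65.7·(cos(128.4°) + j·sin(128.4°)) = -40.81 + j51.49 V
Step 2 — Sum components: V_total = 67.36 - j64.65 V.
Step 3 — Convert to polar: |V_total| = 93.36 V, ∠V_total = -43.8°.

V_total = 93.36∠-43.8° V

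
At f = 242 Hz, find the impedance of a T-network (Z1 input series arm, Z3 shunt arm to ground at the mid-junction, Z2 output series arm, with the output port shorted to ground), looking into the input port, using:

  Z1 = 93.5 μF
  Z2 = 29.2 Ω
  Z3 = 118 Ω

Step 1 — Angular frequency: ω = 2π·f = 2π·242 = 1521 rad/s.
Step 2 — Component impedances:
  Z1: Z = 1/(jωC) = -j/(ω·C) = 0 - j7.034 Ω
  Z2: Z = R = 29.2 Ω
  Z3: Z = R = 118 Ω
Step 3 — With the output port shorted to ground, the output series arm Z2 runs from the junction to ground; the shunt arm Z3 also runs from the junction to ground. They appear in parallel: Z3 || Z2 = 23.41 Ω.
Step 4 — Series with input arm Z1: Z_in = Z1 + (Z3 || Z2) = 23.41 - j7.034 Ω = 24.44∠-16.7° Ω.

Z = 23.41 - j7.034 Ω = 24.44∠-16.7° Ω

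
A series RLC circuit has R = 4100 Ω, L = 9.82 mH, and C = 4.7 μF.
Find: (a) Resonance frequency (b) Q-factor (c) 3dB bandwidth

Step 1 — Resonance: ω₀ = 1/√(LC) = 1/√(0.00982·4.7e-06) = 4655 rad/s.
Step 2 — f₀ = ω₀/(2π) = 740.8 Hz.
Step 3 — Series Q: Q = ω₀L/R = 4655·0.00982/4100 = 0.01115.
Step 4 — Bandwidth: Δω = ω₀/Q = 4.175e+05 rad/s; BW = Δω/(2π) = 6.645e+04 Hz.

(a) f₀ = 740.8 Hz  (b) Q = 0.01115  (c) BW = 6.645e+04 Hz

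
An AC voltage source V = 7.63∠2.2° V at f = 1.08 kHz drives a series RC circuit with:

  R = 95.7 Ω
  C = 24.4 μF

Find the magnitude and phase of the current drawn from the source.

Step 1 — Angular frequency: ω = 2π·f = 2π·1080 = 6786 rad/s.
Step 2 — Component impedances:
  R: Z = R = 95.7 Ω
  C: Z = 1/(jωC) = -j/(ω·C) = 0 - j6.04 Ω
Step 3 — Series combination: Z_total = R + C = 95.7 - j6.04 Ω = 95.89∠-3.6° Ω.
Step 4 — Source phasor: V = 7.63∠2.2° V = 7.624 + j0.2929 V.
Step 5 — Ohm's law: I = V / Z_total = (7.624 + j0.2929) / (95.7 - j6.04) = 0.07916 + j0.008056 A.
Step 6 — Convert to polar: |I| = 0.07957 A, ∠I = 5.8°.

I = 0.07957∠5.8° A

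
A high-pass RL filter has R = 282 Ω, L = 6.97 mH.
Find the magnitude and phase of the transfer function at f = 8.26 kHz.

Step 1 — Angular frequency: ω = 2π·8260 = 5.19e+04 rad/s.
Step 2 — Transfer function: H(jω) = jωL/(R + jωL).
Step 3 — Numerator jωL = j·361.7; denominator R + jωL = 282 + j361.7.
Step 4 — H = 0.622 + j0.4849.
Step 5 — Magnitude: |H| = 0.7887 (-2.1 dB); phase: φ = 37.9°.

|H| = 0.7887 (-2.1 dB), φ = 37.9°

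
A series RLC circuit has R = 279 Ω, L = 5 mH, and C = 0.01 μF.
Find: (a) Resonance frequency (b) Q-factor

Step 1 — Resonance condition Im(Z)=0 gives ω₀ = 1/√(LC).
Step 2 — ω₀ = 1/√(0.005·1e-08) = 1.414e+05 rad/s.
Step 3 — f₀ = ω₀/(2π) = 2.251e+04 Hz.
Step 4 — Series Q: Q = ω₀L/R = 1.414e+05·0.005/279 = 2.534.

(a) f₀ = 2.251e+04 Hz  (b) Q = 2.534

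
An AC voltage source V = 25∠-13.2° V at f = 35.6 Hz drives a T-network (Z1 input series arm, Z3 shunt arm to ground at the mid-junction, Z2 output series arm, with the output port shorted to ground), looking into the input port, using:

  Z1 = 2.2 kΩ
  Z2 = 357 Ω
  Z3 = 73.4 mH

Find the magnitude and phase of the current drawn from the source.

Step 1 — Angular frequency: ω = 2π·f = 2π·35.6 = 223.7 rad/s.
Step 2 — Component impedances:
  Z1: Z = R = 2200 Ω
  Z2: Z = R = 357 Ω
  Z3: Z = jωL = j·223.7·0.0734 = 0 + j16.42 Ω
Step 3 — With the output port shorted to ground, the output series arm Z2 runs from the junction to ground; the shunt arm Z3 also runs from the junction to ground. They appear in parallel: Z3 || Z2 = 0.7535 + j16.38 Ω.
Step 4 — Series with input arm Z1: Z_in = Z1 + (Z3 || Z2) = 2201 + j16.38 Ω = 2201∠0.4° Ω.
Step 5 — Source phasor: V = 25∠-13.2° V = 24.34 - j5.709 V.
Step 6 — Ohm's law: I = V / Z_total = (24.34 - j5.709) / (2201 + j16.38) = 0.01104 - j0.002676 A.
Step 7 — Convert to polar: |I| = 0.01136 A, ∠I = -13.6°.

I = 0.01136∠-13.6° A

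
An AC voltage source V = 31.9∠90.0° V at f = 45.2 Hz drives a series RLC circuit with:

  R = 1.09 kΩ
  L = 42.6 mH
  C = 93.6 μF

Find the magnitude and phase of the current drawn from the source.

Step 1 — Angular frequency: ω = 2π·f = 2π·45.2 = 284 rad/s.
Step 2 — Component impedances:
  R: Z = R = 1090 Ω
  L: Z = jωL = j·284·0.0426 = 0 + j12.1 Ω
  C: Z = 1/(jωC) = -j/(ω·C) = 0 - j37.62 Ω
Step 3 — Series combination: Z_total = R + L + C = 1090 - j25.52 Ω = 1090∠-1.3° Ω.
Step 4 — Source phasor: V = 31.9∠90.0° V = 0 + j31.9 V.
Step 5 — Ohm's law: I = V / Z_total = (0 + j31.9) / (1090 - j25.52) = -0.0006848 + j0.02925 A.
Step 6 — Convert to polar: |I| = 0.02926 A, ∠I = 91.3°.

I = 0.02926∠91.3° A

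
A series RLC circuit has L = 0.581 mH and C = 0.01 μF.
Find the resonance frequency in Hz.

Step 1 — Resonance condition Im(Z)=0 gives ω₀ = 1/√(LC).
Step 2 — ω₀ = 1/√(0.000581·1e-08) = 4.149e+05 rad/s.
Step 3 — f₀ = ω₀/(2π) = 6.603e+04 Hz.

f₀ = 6.603e+04 Hz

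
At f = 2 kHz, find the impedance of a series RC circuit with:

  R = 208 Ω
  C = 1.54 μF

Step 1 — Angular frequency: ω = 2π·f = 2π·2000 = 1.257e+04 rad/s.
Step 2 — Component impedances:
  R: Z = R = 208 Ω
  C: Z = 1/(jωC) = -j/(ω·C) = 0 - j51.67 Ω
Step 3 — Series combination: Z_total = R + C = 208 - j51.67 Ω = 214.3∠-14.0° Ω.

Z = 208 - j51.67 Ω = 214.3∠-14.0° Ω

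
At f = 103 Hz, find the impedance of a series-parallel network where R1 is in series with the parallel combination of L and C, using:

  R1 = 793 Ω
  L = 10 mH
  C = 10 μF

Step 1 — Angular frequency: ω = 2π·f = 2π·103 = 647.2 rad/s.
Step 2 — Component impedances:
  R1: Z = R = 793 Ω
  L: Z = jωL = j·647.2·0.01 = 0 + j6.472 Ω
  C: Z = 1/(jωC) = -j/(ω·C) = 0 - j154.5 Ω
Step 3 — Parallel branch: L || C = 1/(1/L + 1/C) = 0 + j6.755 Ω.
Step 4 — Series with R1: Z_total = R1 + (L || C) = 793 + j6.755 Ω = 793∠0.5° Ω.

Z = 793 + j6.755 Ω = 793∠0.5° Ω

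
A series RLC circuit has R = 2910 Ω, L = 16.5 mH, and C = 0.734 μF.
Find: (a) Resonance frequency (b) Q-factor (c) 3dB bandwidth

Step 1 — Resonance condition Im(Z)=0 gives ω₀ = 1/√(LC).
Step 2 — ω₀ = 1/√(0.0165·7.34e-07) = 9087 rad/s.
Step 3 — f₀ = ω₀/(2π) = 1446 Hz.
Step 4 — Series Q: Q = ω₀L/R = 9087·0.0165/2910 = 0.05152.
Step 5 — 3dB bandwidth: Δω = ω₀/Q = 1.764e+05 rad/s; BW = Δω/(2π) = 2.807e+04 Hz.

(a) f₀ = 1446 Hz  (b) Q = 0.05152  (c) BW = 2.807e+04 Hz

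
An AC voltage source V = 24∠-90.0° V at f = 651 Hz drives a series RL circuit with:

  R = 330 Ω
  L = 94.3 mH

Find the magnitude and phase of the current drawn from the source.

Step 1 — Angular frequency: ω = 2π·f = 2π·651 = 4090 rad/s.
Step 2 — Component impedances:
  R: Z = R = 330 Ω
  L: Z = jωL = j·4090·0.0943 = 0 + j385.7 Ω
Step 3 — Series combination: Z_total = R + L = 330 + j385.7 Ω = 507.6∠49.5° Ω.
Step 4 — Source phasor: V = 24∠-90.0° V = 0 - j24 V.
Step 5 — Ohm's law: I = V / Z_total = (0 - j24) / (330 + j385.7) = -0.03593 - j0.03074 A.
Step 6 — Convert to polar: |I| = 0.04728 A, ∠I = -139.5°.

I = 0.04728∠-139.5° A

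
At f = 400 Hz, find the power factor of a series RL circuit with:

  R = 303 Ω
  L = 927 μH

Step 1 — Angular frequency: ω = 2π·f = 2π·400 = 2513 rad/s.
Step 2 — Component impedances:
  R: Z = R = 303 Ω
  L: Z = jωL = j·2513·0.000927 = 0 + j2.33 Ω
Step 3 — Series combination: Z_total = R + L = 303 + j2.33 Ω = 303∠0.4° Ω.
Step 4 — Power factor: PF = cos(φ) = Re(Z)/|Z| = 303/303 = 1.
Step 5 — Type: Im(Z) = 2.33 ⇒ lagging (phase φ = 0.4°).

PF = 1 (lagging, φ = 0.4°)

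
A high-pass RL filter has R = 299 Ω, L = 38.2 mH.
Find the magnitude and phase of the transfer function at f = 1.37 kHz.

Step 1 — Angular frequency: ω = 2π·1370 = 8608 rad/s.
Step 2 — Transfer function: H(jω) = jωL/(R + jωL).
Step 3 — Numerator jωL = j·328.8; denominator R + jωL = 299 + j328.8.
Step 4 — H = 0.5474 + j0.4977.
Step 5 — Magnitude: |H| = 0.7399 (-2.6 dB); phase: φ = 42.3°.

|H| = 0.7399 (-2.6 dB), φ = 42.3°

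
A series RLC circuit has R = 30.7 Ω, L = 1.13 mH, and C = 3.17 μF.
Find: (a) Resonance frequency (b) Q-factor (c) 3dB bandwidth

Step 1 — Resonance condition Im(Z)=0 gives ω₀ = 1/√(LC).
Step 2 — ω₀ = 1/√(0.00113·3.17e-06) = 1.671e+04 rad/s.
Step 3 — f₀ = ω₀/(2π) = 2659 Hz.
Step 4 — Series Q: Q = ω₀L/R = 1.671e+04·0.00113/30.7 = 0.615.
Step 5 — 3dB bandwidth: Δω = ω₀/Q = 2.717e+04 rad/s; BW = Δω/(2π) = 4324 Hz.

(a) f₀ = 2659 Hz  (b) Q = 0.615  (c) BW = 4324 Hz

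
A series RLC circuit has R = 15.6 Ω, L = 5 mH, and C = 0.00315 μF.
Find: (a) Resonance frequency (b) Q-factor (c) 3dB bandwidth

Step 1 — Resonance: ω₀ = 1/√(LC) = 1/√(0.005·3.15e-09) = 2.52e+05 rad/s.
Step 2 — f₀ = ω₀/(2π) = 4.01e+04 Hz.
Step 3 — Series Q: Q = ω₀L/R = 2.52e+05·0.005/15.6 = 80.76.
Step 4 — Bandwidth: Δω = ω₀/Q = 3120 rad/s; BW = Δω/(2π) = 496.6 Hz.

(a) f₀ = 4.01e+04 Hz  (b) Q = 80.76  (c) BW = 496.6 Hz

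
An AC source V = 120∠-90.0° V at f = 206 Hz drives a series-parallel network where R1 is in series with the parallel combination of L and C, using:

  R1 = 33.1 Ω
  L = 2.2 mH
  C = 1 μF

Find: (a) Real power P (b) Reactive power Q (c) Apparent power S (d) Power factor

Step 1 — Angular frequency: ω = 2π·f = 2π·206 = 1294 rad/s.
Step 2 — Component impedances:
  R1: Z = R = 33.1 Ω
  L: Z = jωL = j·1294·0.0022 = 0 + j2.848 Ω
  C: Z = 1/(jωC) = -j/(ω·C) = 0 - j772.6 Ω
Step 3 — Parallel branch: L || C = 1/(1/L + 1/C) = 0 + j2.858 Ω.
Step 4 — Series with R1: Z_total = R1 + (L || C) = 33.1 + j2.858 Ω = 33.22∠4.9° Ω.
Step 5 — Source phasor: V = 120∠-90.0° V = 0 - j120 V.
Step 6 — Current: I = V / Z = -0.3107 - j3.599 A = 3.612∠-94.9° A.
Step 7 — Complex power: S = V·I* = 431.8 + j37.29 VA.
Step 8 — Real power: P = Re(S) = 431.8 W.
Step 9 — Reactive power: Q = Im(S) = 37.29 VAR.
Step 10 — Apparent power: |S| = 433.4 VA.
Step 11 — Power factor: PF = P/|S| = 0.9963 (lagging).

(a) P = 431.8 W  (b) Q = 37.29 VAR  (c) S = 433.4 VA  (d) PF = 0.9963 (lagging)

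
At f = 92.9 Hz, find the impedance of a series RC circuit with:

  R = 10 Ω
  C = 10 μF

Step 1 — Angular frequency: ω = 2π·f = 2π·92.9 = 583.7 rad/s.
Step 2 — Component impedances:
  R: Z = R = 10 Ω
  C: Z = 1/(jωC) = -j/(ω·C) = 0 - j171.3 Ω
Step 3 — Series combination: Z_total = R + C = 10 - j171.3 Ω = 171.6∠-86.7° Ω.

Z = 10 - j171.3 Ω = 171.6∠-86.7° Ω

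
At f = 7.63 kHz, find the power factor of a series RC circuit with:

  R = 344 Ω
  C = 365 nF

Step 1 — Angular frequency: ω = 2π·f = 2π·7630 = 4.794e+04 rad/s.
Step 2 — Component impedances:
  R: Z = R = 344 Ω
  C: Z = 1/(jωC) = -j/(ω·C) = 0 - j57.15 Ω
Step 3 — Series combination: Z_total = R + C = 344 - j57.15 Ω = 348.7∠-9.4° Ω.
Step 4 — Power factor: PF = cos(φ) = Re(Z)/|Z| = 344/348.7 = 0.9865.
Step 5 — Type: Im(Z) = -57.15 ⇒ leading (phase φ = -9.4°).

PF = 0.9865 (leading, φ = -9.4°)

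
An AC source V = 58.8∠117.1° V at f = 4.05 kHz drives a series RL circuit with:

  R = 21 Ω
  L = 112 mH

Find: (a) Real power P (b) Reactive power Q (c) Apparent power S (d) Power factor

Step 1 — Angular frequency: ω = 2π·f = 2π·4050 = 2.545e+04 rad/s.
Step 2 — Component impedances:
  R: Z = R = 21 Ω
  L: Z = jωL = j·2.545e+04·0.112 = 0 + j2850 Ω
Step 3 — Series combination: Z_total = R + L = 21 + j2850 Ω = 2850∠89.6° Ω.
Step 4 — Source phasor: V = 58.8∠117.1° V = -26.79 + j52.34 V.
Step 5 — Current: I = V / Z = 0.0183 + j0.009533 A = 0.02063∠27.5° A.
Step 6 — Complex power: S = V·I* = 0.008938 + j1.213 VA.
Step 7 — Real power: P = Re(S) = 0.008938 W.
Step 8 — Reactive power: Q = Im(S) = 1.213 VAR.
Step 9 — Apparent power: |S| = 1.213 VA.
Step 10 — Power factor: PF = P/|S| = 0.007368 (lagging).

(a) P = 0.008938 W  (b) Q = 1.213 VAR  (c) S = 1.213 VA  (d) PF = 0.007368 (lagging)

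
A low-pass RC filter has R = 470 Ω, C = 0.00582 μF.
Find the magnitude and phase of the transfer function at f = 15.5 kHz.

Step 1 — Angular frequency: ω = 2π·1.55e+04 = 9.739e+04 rad/s.
Step 2 — Transfer function: H(jω) = 1/(1 + jωRC).
Step 3 — Denominator: 1 + jωRC = 1 + j·9.739e+04·470·5.82e-09 = 1 + j0.2664.
Step 4 — H = 0.9337 - j0.2487.
Step 5 — Magnitude: |H| = 0.9663 (-0.3 dB); phase: φ = -14.9°.

|H| = 0.9663 (-0.3 dB), φ = -14.9°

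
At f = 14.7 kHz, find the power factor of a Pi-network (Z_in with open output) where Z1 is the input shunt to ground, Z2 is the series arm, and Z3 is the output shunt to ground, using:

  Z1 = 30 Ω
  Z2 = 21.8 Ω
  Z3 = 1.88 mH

Step 1 — Angular frequency: ω = 2π·f = 2π·1.47e+04 = 9.236e+04 rad/s.
Step 2 — Component impedances:
  Z1: Z = R = 30 Ω
  Z2: Z = R = 21.8 Ω
  Z3: Z = jωL = j·9.236e+04·0.00188 = 0 + j173.6 Ω
Step 3 — With open output, the series arm Z2 and the output shunt Z3 appear in series to ground: Z2 + Z3 = 21.8 + j173.6 Ω.
Step 4 — Parallel with input shunt Z1: Z_in = Z1 || (Z2 + Z3) = 28.58 + j4.76 Ω = 28.97∠9.5° Ω.
Step 5 — Power factor: PF = cos(φ) = Re(Z)/|Z| = 28.58/28.974 = 0.9864.
Step 6 — Type: Im(Z) = 4.76 ⇒ lagging (phase φ = 9.5°).

PF = 0.9864 (lagging, φ = 9.5°)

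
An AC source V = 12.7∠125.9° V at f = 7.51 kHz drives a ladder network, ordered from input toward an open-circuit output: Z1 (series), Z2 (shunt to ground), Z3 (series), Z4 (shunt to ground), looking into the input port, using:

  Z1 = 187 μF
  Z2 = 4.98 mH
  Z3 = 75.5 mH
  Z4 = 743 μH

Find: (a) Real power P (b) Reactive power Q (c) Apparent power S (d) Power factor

Step 1 — Angular frequency: ω = 2π·f = 2π·7510 = 4.719e+04 rad/s.
Step 2 — Component impedances:
  Z1: Z = 1/(jωC) = -j/(ω·C) = 0 - j0.1133 Ω
  Z2: Z = jωL = j·4.719e+04·0.00498 = 0 + j235 Ω
  Z3: Z = jωL = j·4.719e+04·0.0755 = 0 + j3563 Ω
  Z4: Z = jωL = j·4.719e+04·0.000743 = 0 + j35.06 Ω
Step 3 — Ladder network (open output): work backward from the far end, alternating series and parallel combinations. Z_in = 0 + j220.5 Ω = 220.5∠90.0° Ω.
Step 4 — Source phasor: V = 12.7∠125.9° V = -7.447 + j10.29 V.
Step 5 — Current: I = V / Z = 0.04666 + j0.03378 A = 0.0576∠35.9° A.
Step 6 — Complex power: S = V·I* = 0 + j0.7316 VA.
Step 7 — Real power: P = Re(S) = 0 W.
Step 8 — Reactive power: Q = Im(S) = 0.7316 VAR.
Step 9 — Apparent power: |S| = 0.7316 VA.
Step 10 — Power factor: PF = P/|S| = 0 (lagging).

(a) P = 0 W  (b) Q = 0.7316 VAR  (c) S = 0.7316 VA  (d) PF = 0 (lagging)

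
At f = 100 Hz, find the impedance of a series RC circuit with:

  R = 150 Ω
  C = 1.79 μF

Step 1 — Angular frequency: ω = 2π·f = 2π·100 = 628.3 rad/s.
Step 2 — Component impedances:
  R: Z = R = 150 Ω
  C: Z = 1/(jωC) = -j/(ω·C) = 0 - j889.1 Ω
Step 3 — Series combination: Z_total = R + C = 150 - j889.1 Ω = 901.7∠-80.4° Ω.

Z = 150 - j889.1 Ω = 901.7∠-80.4° Ω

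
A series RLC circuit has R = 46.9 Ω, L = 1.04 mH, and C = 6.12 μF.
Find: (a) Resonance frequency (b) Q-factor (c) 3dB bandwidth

Step 1 — Resonance: ω₀ = 1/√(LC) = 1/√(0.00104·6.12e-06) = 1.253e+04 rad/s.
Step 2 — f₀ = ω₀/(2π) = 1995 Hz.
Step 3 — Series Q: Q = ω₀L/R = 1.253e+04·0.00104/46.9 = 0.278.
Step 4 — Bandwidth: Δω = ω₀/Q = 4.51e+04 rad/s; BW = Δω/(2π) = 7177 Hz.

(a) f₀ = 1995 Hz  (b) Q = 0.278  (c) BW = 7177 Hz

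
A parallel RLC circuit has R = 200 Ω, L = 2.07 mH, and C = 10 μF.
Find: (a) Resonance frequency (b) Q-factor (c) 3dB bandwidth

Step 1 — Resonance: ω₀ = 1/√(LC) = 1/√(0.00207·1e-05) = 6950 rad/s.
Step 2 — f₀ = ω₀/(2π) = 1106 Hz.
Step 3 — Parallel Q: Q = R/(ω₀L) = 200/(6950·0.00207) = 13.9.
Step 4 — Bandwidth: Δω = ω₀/Q = 500 rad/s; BW = Δω/(2π) = 79.58 Hz.

(a) f₀ = 1106 Hz  (b) Q = 13.9  (c) BW = 79.58 Hz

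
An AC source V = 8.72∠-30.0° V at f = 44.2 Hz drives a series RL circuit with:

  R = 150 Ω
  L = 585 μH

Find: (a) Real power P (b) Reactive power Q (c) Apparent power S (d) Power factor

Step 1 — Angular frequency: ω = 2π·f = 2π·44.2 = 277.7 rad/s.
Step 2 — Component impedances:
  R: Z = R = 150 Ω
  L: Z = jωL = j·277.7·0.000585 = 0 + j0.1625 Ω
Step 3 — Series combination: Z_total = R + L = 150 + j0.1625 Ω = 150∠0.1° Ω.
Step 4 — Source phasor: V = 8.72∠-30.0° V = 7.552 - j4.36 V.
Step 5 — Current: I = V / Z = 0.05031 - j0.02912 A = 0.05813∠-30.1° A.
Step 6 — Complex power: S = V·I* = 0.5069 + j0.000549 VA.
Step 7 — Real power: P = Re(S) = 0.5069 W.
Step 8 — Reactive power: Q = Im(S) = 0.000549 VAR.
Step 9 — Apparent power: |S| = 0.5069 VA.
Step 10 — Power factor: PF = P/|S| = 1 (lagging).

(a) P = 0.5069 W  (b) Q = 0.000549 VAR  (c) S = 0.5069 VA  (d) PF = 1 (lagging)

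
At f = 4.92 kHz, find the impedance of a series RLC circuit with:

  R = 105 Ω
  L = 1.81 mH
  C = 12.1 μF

Step 1 — Angular frequency: ω = 2π·f = 2π·4920 = 3.091e+04 rad/s.
Step 2 — Component impedances:
  R: Z = R = 105 Ω
  L: Z = jωL = j·3.091e+04·0.00181 = 0 + j55.95 Ω
  C: Z = 1/(jωC) = -j/(ω·C) = 0 - j2.673 Ω
Step 3 — Series combination: Z_total = R + L + C = 105 + j53.28 Ω = 117.7∠26.9° Ω.

Z = 105 + j53.28 Ω = 117.7∠26.9° Ω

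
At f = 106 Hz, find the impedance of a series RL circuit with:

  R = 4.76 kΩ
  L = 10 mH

Step 1 — Angular frequency: ω = 2π·f = 2π·106 = 666 rad/s.
Step 2 — Component impedances:
  R: Z = R = 4760 Ω
  L: Z = jωL = j·666·0.01 = 0 + j6.66 Ω
Step 3 — Series combination: Z_total = R + L = 4760 + j6.66 Ω = 4760∠0.1° Ω.

Z = 4760 + j6.66 Ω = 4760∠0.1° Ω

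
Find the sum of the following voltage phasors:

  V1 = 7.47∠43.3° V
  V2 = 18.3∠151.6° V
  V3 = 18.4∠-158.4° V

Step 1 — Convert each phasor to rectangular form:
  V1 = 7.47·(cos(43.3°) + j·sin(43.3°)) = 5.436 + j5.123 V
  V2 = 18.3·(cos(151.6°) + j·sin(151.6°)) = -16.1 + j8.704 V
  V3 = 18.4·(cos(-158.4°) + j·sin(-158.4°)) = -17.11 - j6.773 V
Step 2 — Sum components: V_total = -27.77 + j7.053 V.
Step 3 — Convert to polar: |V_total| = 28.65 V, ∠V_total = 165.7°.

V_total = 28.65∠165.7° V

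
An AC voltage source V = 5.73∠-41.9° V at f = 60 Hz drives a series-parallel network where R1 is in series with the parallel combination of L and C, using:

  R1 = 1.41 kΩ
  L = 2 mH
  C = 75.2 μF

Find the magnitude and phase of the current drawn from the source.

Step 1 — Angular frequency: ω = 2π·f = 2π·60 = 377 rad/s.
Step 2 — Component impedances:
  R1: Z = R = 1410 Ω
  L: Z = jωL = j·377·0.002 = 0 + j0.754 Ω
  C: Z = 1/(jωC) = -j/(ω·C) = 0 - j35.27 Ω
Step 3 — Parallel branch: L || C = 1/(1/L + 1/C) = 0 + j0.7705 Ω.
Step 4 — Series with R1: Z_total = R1 + (L || C) = 1410 + j0.7705 Ω = 1410∠0.0° Ω.
Step 5 — Source phasor: V = 5.73∠-41.9° V = 4.265 - j3.827 V.
Step 6 — Ohm's law: I = V / Z_total = (4.265 - j3.827) / (1410 + j0.7705) = 0.003023 - j0.002716 A.
Step 7 — Convert to polar: |I| = 0.004064 A, ∠I = -41.9°.

I = 0.004064∠-41.9° A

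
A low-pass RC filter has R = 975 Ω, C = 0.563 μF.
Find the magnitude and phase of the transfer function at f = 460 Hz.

Step 1 — Angular frequency: ω = 2π·460 = 2890 rad/s.
Step 2 — Transfer function: H(jω) = 1/(1 + jωRC).
Step 3 — Denominator: 1 + jωRC = 1 + j·2890·975·5.63e-07 = 1 + j1.587.
Step 4 — H = 0.2843 - j0.4511.
Step 5 — Magnitude: |H| = 0.5332 (-5.5 dB); phase: φ = -57.8°.

|H| = 0.5332 (-5.5 dB), φ = -57.8°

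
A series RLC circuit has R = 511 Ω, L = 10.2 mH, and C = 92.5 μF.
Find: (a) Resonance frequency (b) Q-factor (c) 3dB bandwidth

Step 1 — Resonance: ω₀ = 1/√(LC) = 1/√(0.0102·9.25e-05) = 1030 rad/s.
Step 2 — f₀ = ω₀/(2π) = 163.9 Hz.
Step 3 — Series Q: Q = ω₀L/R = 1030·0.0102/511 = 0.02055.
Step 4 — Bandwidth: Δω = ω₀/Q = 5.01e+04 rad/s; BW = Δω/(2π) = 7973 Hz.

(a) f₀ = 163.9 Hz  (b) Q = 0.02055  (c) BW = 7973 Hz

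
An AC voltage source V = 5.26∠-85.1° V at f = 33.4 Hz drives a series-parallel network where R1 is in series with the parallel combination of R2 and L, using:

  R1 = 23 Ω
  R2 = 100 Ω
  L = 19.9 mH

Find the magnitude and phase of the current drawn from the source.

Step 1 — Angular frequency: ω = 2π·f = 2π·33.4 = 209.9 rad/s.
Step 2 — Component impedances:
  R1: Z = R = 23 Ω
  R2: Z = R = 100 Ω
  L: Z = jωL = j·209.9·0.0199 = 0 + j4.176 Ω
Step 3 — Parallel branch: R2 || L = 1/(1/R2 + 1/L) = 0.1741 + j4.169 Ω.
Step 4 — Series with R1: Z_total = R1 + (R2 || L) = 23.17 + j4.169 Ω = 23.55∠10.2° Ω.
Step 5 — Source phasor: V = 5.26∠-85.1° V = 0.4493 - j5.241 V.
Step 6 — Ohm's law: I = V / Z_total = (0.4493 - j5.241) / (23.17 + j4.169) = -0.02063 - j0.2224 A.
Step 7 — Convert to polar: |I| = 0.2234 A, ∠I = -95.3°.

I = 0.2234∠-95.3° A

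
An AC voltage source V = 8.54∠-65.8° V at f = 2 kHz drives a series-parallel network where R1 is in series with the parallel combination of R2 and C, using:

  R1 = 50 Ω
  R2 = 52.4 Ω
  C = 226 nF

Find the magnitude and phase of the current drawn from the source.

Step 1 — Angular frequency: ω = 2π·f = 2π·2000 = 1.257e+04 rad/s.
Step 2 — Component impedances:
  R1: Z = R = 50 Ω
  R2: Z = R = 52.4 Ω
  C: Z = 1/(jωC) = -j/(ω·C) = 0 - j352.1 Ω
Step 3 — Parallel branch: R2 || C = 1/(1/R2 + 1/C) = 51.26 - j7.629 Ω.
Step 4 — Series with R1: Z_total = R1 + (R2 || C) = 101.3 - j7.629 Ω = 101.6∠-4.3° Ω.
Step 5 — Source phasor: V = 8.54∠-65.8° V = 3.501 - j7.79 V.
Step 6 — Ohm's law: I = V / Z_total = (3.501 - j7.79) / (101.3 - j7.629) = 0.04014 - j0.0739 A.
Step 7 — Convert to polar: |I| = 0.0841 A, ∠I = -61.5°.

I = 0.0841∠-61.5° A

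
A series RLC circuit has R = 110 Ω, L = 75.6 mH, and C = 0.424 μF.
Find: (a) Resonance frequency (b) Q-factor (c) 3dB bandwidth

Step 1 — Resonance condition Im(Z)=0 gives ω₀ = 1/√(LC).
Step 2 — ω₀ = 1/√(0.0756·4.24e-07) = 5585 rad/s.
Step 3 — f₀ = ω₀/(2π) = 888.9 Hz.
Step 4 — Series Q: Q = ω₀L/R = 5585·0.0756/110 = 3.839.
Step 5 — 3dB bandwidth: Δω = ω₀/Q = 1455 rad/s; BW = Δω/(2π) = 231.6 Hz.

(a) f₀ = 888.9 Hz  (b) Q = 3.839  (c) BW = 231.6 Hz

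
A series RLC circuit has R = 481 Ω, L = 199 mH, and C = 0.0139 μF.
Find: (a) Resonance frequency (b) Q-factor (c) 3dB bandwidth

Step 1 — Resonance: ω₀ = 1/√(LC) = 1/√(0.199·1.39e-08) = 1.901e+04 rad/s.
Step 2 — f₀ = ω₀/(2π) = 3026 Hz.
Step 3 — Series Q: Q = ω₀L/R = 1.901e+04·0.199/481 = 7.866.
Step 4 — Bandwidth: Δω = ω₀/Q = 2417 rad/s; BW = Δω/(2π) = 384.7 Hz.

(a) f₀ = 3026 Hz  (b) Q = 7.866  (c) BW = 384.7 Hz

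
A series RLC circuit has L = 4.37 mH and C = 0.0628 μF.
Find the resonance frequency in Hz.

Step 1 — Resonance condition Im(Z)=0 gives ω₀ = 1/√(LC).
Step 2 — ω₀ = 1/√(0.00437·6.28e-08) = 6.036e+04 rad/s.
Step 3 — f₀ = ω₀/(2π) = 9607 Hz.

f₀ = 9607 Hz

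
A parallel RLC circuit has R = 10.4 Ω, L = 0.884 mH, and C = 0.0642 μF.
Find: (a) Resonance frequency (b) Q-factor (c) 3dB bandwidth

Step 1 — Resonance: ω₀ = 1/√(LC) = 1/√(0.000884·6.42e-08) = 1.327e+05 rad/s.
Step 2 — f₀ = ω₀/(2π) = 2.113e+04 Hz.
Step 3 — Parallel Q: Q = R/(ω₀L) = 10.4/(1.327e+05·0.000884) = 0.08863.
Step 4 — Bandwidth: Δω = ω₀/Q = 1.498e+06 rad/s; BW = Δω/(2π) = 2.384e+05 Hz.

(a) f₀ = 2.113e+04 Hz  (b) Q = 0.08863  (c) BW = 2.384e+05 Hz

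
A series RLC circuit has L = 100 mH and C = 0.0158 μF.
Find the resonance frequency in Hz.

Step 1 — Resonance condition Im(Z)=0 gives ω₀ = 1/√(LC).
Step 2 — ω₀ = 1/√(0.1·1.58e-08) = 2.516e+04 rad/s.
Step 3 — f₀ = ω₀/(2π) = 4004 Hz.

f₀ = 4004 Hz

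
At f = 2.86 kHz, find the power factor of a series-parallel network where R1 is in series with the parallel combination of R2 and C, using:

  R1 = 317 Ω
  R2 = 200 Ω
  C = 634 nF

Step 1 — Angular frequency: ω = 2π·f = 2π·2860 = 1.797e+04 rad/s.
Step 2 — Component impedances:
  R1: Z = R = 317 Ω
  R2: Z = R = 200 Ω
  C: Z = 1/(jωC) = -j/(ω·C) = 0 - j87.77 Ω
Step 3 — Parallel branch: R2 || C = 1/(1/R2 + 1/C) = 32.3 - j73.6 Ω.
Step 4 — Series with R1: Z_total = R1 + (R2 || C) = 349.3 - j73.6 Ω = 357∠-11.9° Ω.
Step 5 — Power factor: PF = cos(φ) = Re(Z)/|Z| = 349.3/356.97 = 0.9785.
Step 6 — Type: Im(Z) = -73.6 ⇒ leading (phase φ = -11.9°).

PF = 0.9785 (leading, φ = -11.9°)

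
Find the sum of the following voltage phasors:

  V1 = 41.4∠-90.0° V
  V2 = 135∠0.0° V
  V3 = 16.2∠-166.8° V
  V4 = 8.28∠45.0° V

Step 1 — Convert each phasor to rectangular form:
  V1 = 41.4·(cos(-90.0°) + j·sin(-90.0°)) = 0 - j41.4 V
  V2 = 135·(cos(0.0°) + j·sin(0.0°)) = 135 V
  V3 = 16.2·(cos(-166.8°) + j·sin(-166.8°)) = -15.77 - j3.699 V
  V4 = 8.28·(cos(45.0°) + j·sin(45.0°)) = 5.855 + j5.855 V
Step 2 — Sum components: V_total = 125.1 - j39.24 V.
Step 3 — Convert to polar: |V_total| = 131.1 V, ∠V_total = -17.4°.

V_total = 131.1∠-17.4° V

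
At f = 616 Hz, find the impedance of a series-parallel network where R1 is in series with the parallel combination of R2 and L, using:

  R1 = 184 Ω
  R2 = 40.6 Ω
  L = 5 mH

Step 1 — Angular frequency: ω = 2π·f = 2π·616 = 3870 rad/s.
Step 2 — Component impedances:
  R1: Z = R = 184 Ω
  R2: Z = R = 40.6 Ω
  L: Z = jωL = j·3870·0.005 = 0 + j19.35 Ω
Step 3 — Parallel branch: R2 || L = 1/(1/R2 + 1/L) = 7.517 + j15.77 Ω.
Step 4 — Series with R1: Z_total = R1 + (R2 || L) = 191.5 + j15.77 Ω = 192.2∠4.7° Ω.

Z = 191.5 + j15.77 Ω = 192.2∠4.7° Ω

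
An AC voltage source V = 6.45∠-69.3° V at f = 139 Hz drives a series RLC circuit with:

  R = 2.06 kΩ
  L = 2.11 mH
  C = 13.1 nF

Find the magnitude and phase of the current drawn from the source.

Step 1 — Angular frequency: ω = 2π·f = 2π·139 = 873.4 rad/s.
Step 2 — Component impedances:
  R: Z = R = 2060 Ω
  L: Z = jωL = j·873.4·0.00211 = 0 + j1.843 Ω
  C: Z = 1/(jωC) = -j/(ω·C) = 0 - j8.74e+04 Ω
Step 3 — Series combination: Z_total = R + L + C = 2060 - j8.74e+04 Ω = 8.743e+04∠-88.6° Ω.
Step 4 — Source phasor: V = 6.45∠-69.3° V = 2.28 - j6.034 V.
Step 5 — Ohm's law: I = V / Z_total = (2.28 - j6.034) / (2060 - j8.74e+04) = 6.961e-05 + j2.444e-05 A.
Step 6 — Convert to polar: |I| = 7.378e-05 A, ∠I = 19.3°.

I = 7.378e-05∠19.3° A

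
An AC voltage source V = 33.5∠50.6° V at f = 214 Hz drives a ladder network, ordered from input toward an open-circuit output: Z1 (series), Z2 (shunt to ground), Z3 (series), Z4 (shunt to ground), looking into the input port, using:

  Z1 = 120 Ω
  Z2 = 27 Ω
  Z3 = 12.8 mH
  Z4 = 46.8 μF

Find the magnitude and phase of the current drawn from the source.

Step 1 — Angular frequency: ω = 2π·f = 2π·214 = 1345 rad/s.
Step 2 — Component impedances:
  Z1: Z = R = 120 Ω
  Z2: Z = R = 27 Ω
  Z3: Z = jωL = j·1345·0.0128 = 0 + j17.21 Ω
  Z4: Z = 1/(jωC) = -j/(ω·C) = 0 - j15.89 Ω
Step 3 — Ladder network (open output): work backward from the far end, alternating series and parallel combinations. Z_in = 120.1 + j1.316 Ω = 120.1∠0.6° Ω.
Step 4 — Source phasor: V = 33.5∠50.6° V = 21.26 + j25.89 V.
Step 5 — Ohm's law: I = V / Z_total = (21.26 + j25.89) / (120.1 + j1.316) = 0.1794 + j0.2136 A.
Step 6 — Convert to polar: |I| = 0.279 A, ∠I = 50.0°.

I = 0.279∠50.0° A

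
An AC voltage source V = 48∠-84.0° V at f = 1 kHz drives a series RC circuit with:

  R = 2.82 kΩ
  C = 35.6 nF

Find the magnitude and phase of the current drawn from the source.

Step 1 — Angular frequency: ω = 2π·f = 2π·1000 = 6283 rad/s.
Step 2 — Component impedances:
  R: Z = R = 2820 Ω
  C: Z = 1/(jωC) = -j/(ω·C) = 0 - j4471 Ω
Step 3 — Series combination: Z_total = R + C = 2820 - j4471 Ω = 5286∠-57.8° Ω.
Step 4 — Source phasor: V = 48∠-84.0° V = 5.017 - j47.74 V.
Step 5 — Ohm's law: I = V / Z_total = (5.017 - j47.74) / (2820 - j4471) = 0.008145 - j0.004015 A.
Step 6 — Convert to polar: |I| = 0.009081 A, ∠I = -26.2°.

I = 0.009081∠-26.2° A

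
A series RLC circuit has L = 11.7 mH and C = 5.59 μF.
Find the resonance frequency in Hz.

Step 1 — Resonance condition Im(Z)=0 gives ω₀ = 1/√(LC).
Step 2 — ω₀ = 1/√(0.0117·5.59e-06) = 3910 rad/s.
Step 3 — f₀ = ω₀/(2π) = 622.3 Hz.

f₀ = 622.3 Hz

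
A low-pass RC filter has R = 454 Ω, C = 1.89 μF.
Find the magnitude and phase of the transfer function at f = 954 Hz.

Step 1 — Angular frequency: ω = 2π·954 = 5994 rad/s.
Step 2 — Transfer function: H(jω) = 1/(1 + jωRC).
Step 3 — Denominator: 1 + jωRC = 1 + j·5994·454·1.89e-06 = 1 + j5.143.
Step 4 — H = 0.03642 - j0.1873.
Step 5 — Magnitude: |H| = 0.1909 (-14.4 dB); phase: φ = -79.0°.

|H| = 0.1909 (-14.4 dB), φ = -79.0°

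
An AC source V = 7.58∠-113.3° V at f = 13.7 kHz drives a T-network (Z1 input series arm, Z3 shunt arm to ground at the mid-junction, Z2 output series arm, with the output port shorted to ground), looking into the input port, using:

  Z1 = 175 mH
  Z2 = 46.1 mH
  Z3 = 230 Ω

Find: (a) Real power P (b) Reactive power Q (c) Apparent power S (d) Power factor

Step 1 — Angular frequency: ω = 2π·f = 2π·1.37e+04 = 8.608e+04 rad/s.
Step 2 — Component impedances:
  Z1: Z = jωL = j·8.608e+04·0.175 = 0 + j1.506e+04 Ω
  Z2: Z = jωL = j·8.608e+04·0.0461 = 0 + j3968 Ω
  Z3: Z = R = 230 Ω
Step 3 — With the output port shorted to ground, the output series arm Z2 runs from the junction to ground; the shunt arm Z3 also runs from the junction to ground. They appear in parallel: Z3 || Z2 = 229.2 + j13.29 Ω.
Step 4 — Series with input arm Z1: Z_in = Z1 + (Z3 || Z2) = 229.2 + j1.508e+04 Ω = 1.508e+04∠89.1° Ω.
Step 5 — Source phasor: V = 7.58∠-113.3° V = -2.998 - j6.962 V.
Step 6 — Current: I = V / Z = -0.0004647 + j0.0001918 A = 0.0005027∠157.6° A.
Step 7 — Complex power: S = V·I* = 5.793e-05 + j0.00381 VA.
Step 8 — Real power: P = Re(S) = 5.793e-05 W.
Step 9 — Reactive power: Q = Im(S) = 0.00381 VAR.
Step 10 — Apparent power: |S| = 0.00381 VA.
Step 11 — Power factor: PF = P/|S| = 0.0152 (lagging).

(a) P = 5.793e-05 W  (b) Q = 0.00381 VAR  (c) S = 0.00381 VA  (d) PF = 0.0152 (lagging)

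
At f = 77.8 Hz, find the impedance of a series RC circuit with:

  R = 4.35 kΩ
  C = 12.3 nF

Step 1 — Angular frequency: ω = 2π·f = 2π·77.8 = 488.8 rad/s.
Step 2 — Component impedances:
  R: Z = R = 4350 Ω
  C: Z = 1/(jωC) = -j/(ω·C) = 0 - j1.663e+05 Ω
Step 3 — Series combination: Z_total = R + C = 4350 - j1.663e+05 Ω = 1.664e+05∠-88.5° Ω.

Z = 4350 - j1.663e+05 Ω = 1.664e+05∠-88.5° Ω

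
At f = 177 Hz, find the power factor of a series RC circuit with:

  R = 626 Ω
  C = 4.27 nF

Step 1 — Angular frequency: ω = 2π·f = 2π·177 = 1112 rad/s.
Step 2 — Component impedances:
  R: Z = R = 626 Ω
  C: Z = 1/(jωC) = -j/(ω·C) = 0 - j2.106e+05 Ω
Step 3 — Series combination: Z_total = R + C = 626 - j2.106e+05 Ω = 2.106e+05∠-89.8° Ω.
Step 4 — Power factor: PF = cos(φ) = Re(Z)/|Z| = 626/2.1058e+05 = 0.002973.
Step 5 — Type: Im(Z) = -2.106e+05 ⇒ leading (phase φ = -89.8°).

PF = 0.002973 (leading, φ = -89.8°)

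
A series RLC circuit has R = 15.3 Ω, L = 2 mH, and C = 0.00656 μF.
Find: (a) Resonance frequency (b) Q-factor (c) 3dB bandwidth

Step 1 — Resonance condition Im(Z)=0 gives ω₀ = 1/√(LC).
Step 2 — ω₀ = 1/√(0.002·6.56e-09) = 2.761e+05 rad/s.
Step 3 — f₀ = ω₀/(2π) = 4.394e+04 Hz.
Step 4 — Series Q: Q = ω₀L/R = 2.761e+05·0.002/15.3 = 36.09.
Step 5 — 3dB bandwidth: Δω = ω₀/Q = 7650 rad/s; BW = Δω/(2π) = 1218 Hz.

(a) f₀ = 4.394e+04 Hz  (b) Q = 36.09  (c) BW = 1218 Hz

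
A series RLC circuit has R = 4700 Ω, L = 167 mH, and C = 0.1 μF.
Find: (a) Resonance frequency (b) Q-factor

Step 1 — Resonance condition Im(Z)=0 gives ω₀ = 1/√(LC).
Step 2 — ω₀ = 1/√(0.167·1e-07) = 7738 rad/s.
Step 3 — f₀ = ω₀/(2π) = 1232 Hz.
Step 4 — Series Q: Q = ω₀L/R = 7738·0.167/4700 = 0.275.

(a) f₀ = 1232 Hz  (b) Q = 0.275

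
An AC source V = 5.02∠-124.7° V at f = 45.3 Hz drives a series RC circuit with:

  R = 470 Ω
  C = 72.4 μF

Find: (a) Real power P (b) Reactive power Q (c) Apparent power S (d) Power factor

Step 1 — Angular frequency: ω = 2π·f = 2π·45.3 = 284.6 rad/s.
Step 2 — Component impedances:
  R: Z = R = 470 Ω
  C: Z = 1/(jωC) = -j/(ω·C) = 0 - j48.53 Ω
Step 3 — Series combination: Z_total = R + C = 470 - j48.53 Ω = 472.5∠-5.9° Ω.
Step 4 — Source phasor: V = 5.02∠-124.7° V = -2.858 - j4.127 V.
Step 5 — Current: I = V / Z = -0.005119 - j0.00931 A = 0.01062∠-118.8° A.
Step 6 — Complex power: S = V·I* = 0.05305 - j0.005478 VA.
Step 7 — Real power: P = Re(S) = 0.05305 W.
Step 8 — Reactive power: Q = Im(S) = -0.005478 VAR.
Step 9 — Apparent power: |S| = 0.05333 VA.
Step 10 — Power factor: PF = P/|S| = 0.9947 (leading).

(a) P = 0.05305 W  (b) Q = -0.005478 VAR  (c) S = 0.05333 VA  (d) PF = 0.9947 (leading)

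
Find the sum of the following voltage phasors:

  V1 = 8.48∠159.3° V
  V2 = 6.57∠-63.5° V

Step 1 — Convert each phasor to rectangular form:
  V1 = 8.48·(cos(159.3°) + j·sin(159.3°)) = -7.933 + j2.997 V
  V2 = 6.57·(cos(-63.5°) + j·sin(-63.5°)) = 2.932 - j5.88 V
Step 2 — Sum components: V_total = -5.001 - j2.882 V.
Step 3 — Convert to polar: |V_total| = 5.772 V, ∠V_total = -150.0°.

V_total = 5.772∠-150.0° V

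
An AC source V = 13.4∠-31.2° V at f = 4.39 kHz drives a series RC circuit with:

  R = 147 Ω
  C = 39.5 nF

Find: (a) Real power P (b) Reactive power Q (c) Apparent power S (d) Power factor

Step 1 — Angular frequency: ω = 2π·f = 2π·4390 = 2.758e+04 rad/s.
Step 2 — Component impedances:
  R: Z = R = 147 Ω
  C: Z = 1/(jωC) = -j/(ω·C) = 0 - j917.8 Ω
Step 3 — Series combination: Z_total = R + C = 147 - j917.8 Ω = 929.5∠-80.9° Ω.
Step 4 — Source phasor: V = 13.4∠-31.2° V = 11.46 - j6.942 V.
Step 5 — Current: I = V / Z = 0.009324 + j0.01099 A = 0.01442∠49.7° A.
Step 6 — Complex power: S = V·I* = 0.03055 - j0.1907 VA.
Step 7 — Real power: P = Re(S) = 0.03055 W.
Step 8 — Reactive power: Q = Im(S) = -0.1907 VAR.
Step 9 — Apparent power: |S| = 0.1932 VA.
Step 10 — Power factor: PF = P/|S| = 0.1581 (leading).

(a) P = 0.03055 W  (b) Q = -0.1907 VAR  (c) S = 0.1932 VA  (d) PF = 0.1581 (leading)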